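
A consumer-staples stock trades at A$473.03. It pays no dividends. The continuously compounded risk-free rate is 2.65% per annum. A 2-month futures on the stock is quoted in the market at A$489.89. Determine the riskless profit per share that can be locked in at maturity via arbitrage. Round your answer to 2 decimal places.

A$14.77 per share

Fair futures: F* = S·e^(carry·T), with carry = r = 0.0265
F* = 473.03 · e^(0.0265 × 2/12) = 473.03 · e^0.004417 = 473.03 × 1.004427 = A$475.1241
Market A$489.89 > fair A$475.1241: forward overpriced → cash-and-carry (buy spot, short the forward).
At maturity, profit = |F_mkt − F*| = |489.89 − 475.1241| = A$14.77 per share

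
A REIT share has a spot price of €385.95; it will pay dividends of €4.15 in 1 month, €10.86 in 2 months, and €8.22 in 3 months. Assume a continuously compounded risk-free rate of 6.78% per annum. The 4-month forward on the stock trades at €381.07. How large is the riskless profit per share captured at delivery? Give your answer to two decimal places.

PV(dividends) I = 4.15·e^(−0.0678·1/12) + 10.86·e^(−0.0678·2/12) + 8.22·e^(−0.0678·3/12) = 22.9464
Fair forward F* = (S − I)·e^(rT) = (385.95 − 22.9464)·e^0.022600 = 363.0036 × 1.022857 = 371.3008
Market €381.07 > fair 371.3008: forward overpriced → cash-and-carry (borrow at r, buy the stock and collect the dividends, short the forward).
Profit at T = |F_mkt − F*| = |381.07 − 371.3008| = €9.77 per share

€9.77 per share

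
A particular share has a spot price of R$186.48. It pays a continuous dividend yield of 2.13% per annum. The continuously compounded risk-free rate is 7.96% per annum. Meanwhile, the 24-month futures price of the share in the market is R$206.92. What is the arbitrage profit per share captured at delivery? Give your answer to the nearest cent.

Fair futures: F* = S·e^(carry·T), with carry = (r − q) = 0.0796 − 0.0213 = 0.0583
F* = 186.48 · e^(0.0583 × 24/12) = 186.48 · e^0.116600 = 186.48 × 1.123670 = R$209.5420
Market R$206.92 < fair R$209.5420: forward underpriced → reverse cash-and-carry (short spot, go long the forward).
At maturity, profit = |F_mkt − F*| = |206.92 − 209.5420| = R$2.62 per share

R$2.62 per share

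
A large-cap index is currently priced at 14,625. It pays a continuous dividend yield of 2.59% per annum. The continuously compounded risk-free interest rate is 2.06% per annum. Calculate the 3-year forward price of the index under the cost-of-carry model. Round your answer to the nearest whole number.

F = S·e^((r − q)T) = 14625 · e^((0.0206 − 0.0259) × 3)
= 14625 · e^-0.015900 = 14625 × 0.984226
F = 14,394

14,394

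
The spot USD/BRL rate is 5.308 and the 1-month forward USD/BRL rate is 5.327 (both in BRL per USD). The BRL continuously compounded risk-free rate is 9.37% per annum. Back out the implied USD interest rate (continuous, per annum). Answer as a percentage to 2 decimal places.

F = S·e^((r_BRL − r_USD)T) ⇒ r_USD = r_BRL − ln(F/S)/T
ln(5.327/5.308) = 0.003573; /(1/12) = 0.042876
r_USD = 0.0937 − 0.042876 = 0.050824
r_USD = 5.08%

5.08%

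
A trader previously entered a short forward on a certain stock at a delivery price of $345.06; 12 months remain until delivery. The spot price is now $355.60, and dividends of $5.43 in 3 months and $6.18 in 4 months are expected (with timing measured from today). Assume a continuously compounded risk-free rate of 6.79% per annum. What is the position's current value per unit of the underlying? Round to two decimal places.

-$21.81

PV(remaining dividends) I = 5.43·e^(−0.0679·3/12) + 6.18·e^(−0.0679·4/12) = 11.3803
Current forward F = (S − I)·e^(rT) = (355.60 − 11.3803)·e^(0.0679·12/12) = 344.2197 × 1.070258 = 368.4039
Value (long) = (F − K)·e^(−rT) = (368.4039 − 345.06) × 0.934354 = 21.8115
Short position value = −(long value) = -$21.81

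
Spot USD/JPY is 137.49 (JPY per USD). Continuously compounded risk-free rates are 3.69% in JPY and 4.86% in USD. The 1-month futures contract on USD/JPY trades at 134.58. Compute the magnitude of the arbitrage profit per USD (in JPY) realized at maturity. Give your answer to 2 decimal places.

2.78 per USD (in JPY)

Fair futures: F* = S·e^(carry·T), with carry = (r_JPY − r_USD) = 0.0369 − 0.0486 = -0.0117
F* = 137.49 · e^(-0.0117 × 1/12) = 137.49 · e^-0.000975 = 137.49 × 0.999025 = 137.3559
Market 134.58 < fair 137.3559: forward underpriced → reverse cash-and-carry (short spot, go long the forward).
At maturity, profit = |F_mkt − F*| = |134.58 − 137.3559| = 2.78 per USD (in JPY)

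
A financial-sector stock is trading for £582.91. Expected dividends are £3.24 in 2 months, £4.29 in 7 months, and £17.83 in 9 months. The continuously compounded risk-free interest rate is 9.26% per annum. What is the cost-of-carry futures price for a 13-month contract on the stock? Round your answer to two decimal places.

£618.01

PV(dividends) I = 3.24·e^(−0.0926·2/12) + 4.29·e^(−0.0926·7/12) + 17.83·e^(−0.0926·9/12)
I = 3.1904 + 4.0644 + 16.6337 = 23.8885
F = (S − I)·e^(rT) = (582.91 − 23.8885) · e^(0.0926·13/12)
= 559.0215 · e^0.100317 = 559.0215 × 1.105521 = £618.01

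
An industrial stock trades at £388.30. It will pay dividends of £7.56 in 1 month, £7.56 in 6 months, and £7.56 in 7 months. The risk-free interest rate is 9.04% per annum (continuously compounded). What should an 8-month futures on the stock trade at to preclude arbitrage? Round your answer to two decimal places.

£389.16

PV(dividends) I = 7.56·e^(−0.0904·1/12) + 7.56·e^(−0.0904·6/12) + 7.56·e^(−0.0904·7/12)
I = 7.5033 + 7.2259 + 7.1717 = 21.9009
F = (S − I)·e^(rT) = (388.30 − 21.9009) · e^(0.0904·8/12)
= 366.3991 · e^0.060267 = 366.3991 × 1.062120 = £389.16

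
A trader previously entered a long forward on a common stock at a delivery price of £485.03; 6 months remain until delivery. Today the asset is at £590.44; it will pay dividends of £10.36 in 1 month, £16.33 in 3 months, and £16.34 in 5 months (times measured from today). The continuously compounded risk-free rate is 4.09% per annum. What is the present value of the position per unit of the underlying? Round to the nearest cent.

£72.68

PV(remaining dividends) I = 10.36·e^(−0.0409·1/12) + 16.33·e^(−0.0409·3/12) + 16.34·e^(−0.0409·5/12) = 42.5525
Current forward F = (S − I)·e^(rT) = (590.44 − 42.5525)·e^(0.0409·6/12) = 547.8875 × 1.020661 = 559.2074
Value (long) = (F − K)·e^(−rT) = (559.2074 − 485.03) × 0.979758 = 72.6759
Value = £72.68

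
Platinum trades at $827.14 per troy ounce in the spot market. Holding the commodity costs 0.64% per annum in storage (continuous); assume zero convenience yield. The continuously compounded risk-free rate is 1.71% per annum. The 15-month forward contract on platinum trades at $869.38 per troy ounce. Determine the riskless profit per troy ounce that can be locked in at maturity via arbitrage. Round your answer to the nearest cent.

$17.58 per troy ounce

Fair forward: F* = S·e^(carry·T), with carry = (r + u) = 0.0171 + 0.0064 = 0.0235
F* = 827.14 · e^(0.0235 × 15/12) = 827.14 · e^0.029375 = 827.14 × 1.029811 = $851.7979
Market $869.38 > fair $851.7979: forward overpriced → cash-and-carry (buy spot, short the forward).
At maturity, profit = |F_mkt − F*| = |869.38 − 851.7979| = $17.58 per troy ounce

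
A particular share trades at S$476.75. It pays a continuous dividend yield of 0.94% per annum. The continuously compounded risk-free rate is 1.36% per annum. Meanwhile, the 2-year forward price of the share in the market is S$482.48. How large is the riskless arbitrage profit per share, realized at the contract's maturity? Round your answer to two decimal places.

Fair forward: F* = S·e^(carry·T), with carry = (r − q) = 0.0136 − 0.0094 = 0.0042
F* = 476.75 · e^(0.0042 × 2) = 476.75 · e^0.008400 = 476.75 × 1.008435 = S$480.7714
Market S$482.48 > fair S$480.7714: forward overpriced → cash-and-carry (buy spot, short the forward).
At maturity, profit = |F_mkt − F*| = |482.48 − 480.7714| = S$1.71 per share

S$1.71 per share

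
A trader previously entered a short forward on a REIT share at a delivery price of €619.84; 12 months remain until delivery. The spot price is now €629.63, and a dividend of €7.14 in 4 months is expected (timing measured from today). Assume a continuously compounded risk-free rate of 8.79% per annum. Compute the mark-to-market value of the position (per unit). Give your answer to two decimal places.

PV(remaining dividends) I = 7.14·e^(−0.0879·4/12) = 6.9338
Current forward F = (S − I)·e^(rT) = (629.63 − 6.9338)·e^(0.0879·12/12) = 622.6962 × 1.091879 = 679.9089
Value (long) = (F − K)·e^(−rT) = (679.9089 − 619.84) × 0.915852 = 55.0142
Short position value = −(long value) = -€55.01

-€55.01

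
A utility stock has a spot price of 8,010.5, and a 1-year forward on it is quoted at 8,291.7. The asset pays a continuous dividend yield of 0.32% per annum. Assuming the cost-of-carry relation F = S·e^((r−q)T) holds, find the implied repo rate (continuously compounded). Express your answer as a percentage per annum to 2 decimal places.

3.77%

From F = S·e^((r−q)T): (r − q) = ln(F/S)/T
ln(8291.7/8010.5) = ln(1.035104) = 0.034502
(r − q) = 0.034502 / (1) = 0.034502
r = ln(F/S)/T + q = 0.034502 + 0.0032 = 0.037702
r = 3.77%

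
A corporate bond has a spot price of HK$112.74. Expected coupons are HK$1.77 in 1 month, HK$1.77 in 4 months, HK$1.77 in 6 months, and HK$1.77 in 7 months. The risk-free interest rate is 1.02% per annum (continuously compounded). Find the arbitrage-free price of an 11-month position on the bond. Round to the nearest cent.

PV(coupons) I = 1.77·e^(−0.0102·1/12) + 1.77·e^(−0.0102·4/12) + 1.77·e^(−0.0102·6/12) + 1.77·e^(−0.0102·7/12)
I = 1.7685 + 1.7640 + 1.7610 + 1.7595 = 7.0530
F = (S − I)·e^(rT) = (112.74 − 7.0530) · e^(0.0102·11/12)
= 105.6870 · e^0.009350 = 105.6870 × 1.009394 = HK$106.68

HK$106.68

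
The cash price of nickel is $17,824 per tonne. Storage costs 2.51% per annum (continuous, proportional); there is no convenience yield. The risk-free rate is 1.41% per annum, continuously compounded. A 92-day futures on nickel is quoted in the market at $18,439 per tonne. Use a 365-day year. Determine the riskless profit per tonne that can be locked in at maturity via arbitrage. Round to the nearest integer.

Fair futures: F* = S·e^(carry·T), with carry = (r + u) = 0.0141 + 0.0251 = 0.0392
F* = 17824 · e^(0.0392 × 92/365) = 17824 · e^0.009881 = 17824 × 1.009930 = $18000.9923
Market $18439 > fair $18000.9923: forward overpriced → cash-and-carry (buy spot, short the forward).
At maturity, profit = |F_mkt − F*| = |18439 − 18000.9923| = $438 per tonne

$438 per tonne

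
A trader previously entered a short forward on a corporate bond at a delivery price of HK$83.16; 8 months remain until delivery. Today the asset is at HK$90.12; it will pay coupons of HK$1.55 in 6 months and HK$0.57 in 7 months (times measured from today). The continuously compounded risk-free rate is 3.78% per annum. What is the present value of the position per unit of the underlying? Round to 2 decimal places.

-HK$6.95

PV(remaining coupons) I = 1.55·e^(−0.0378·6/12) + 0.57·e^(−0.0378·7/12) = 2.0785
Current forward F = (S − I)·e^(rT) = (90.12 − 2.0785)·e^(0.0378·8/12) = 88.0415 × 1.025520 = 90.2883
Value (long) = (F − K)·e^(−rT) = (90.2883 − 83.16) × 0.975115 = 6.9509
Short position value = −(long value) = -HK$6.95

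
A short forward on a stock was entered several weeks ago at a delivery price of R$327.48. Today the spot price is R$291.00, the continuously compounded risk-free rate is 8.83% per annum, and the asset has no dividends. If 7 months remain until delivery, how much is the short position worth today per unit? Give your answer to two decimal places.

Current fair forward for the remaining 7 months: F = S·e^(r·T), r = 0.0883
F = 291.00 · e^(0.0883 × 7/12) = 291.00 × 1.052858 = 306.3817
Value of long forward = (F − K)·e^(−rT) = (306.3817 − 327.48) · e^(−0.0883·7/12)
= -21.0983 × 0.949796 = -20.04
Short position value = −(long value) = R$20.04

R$20.04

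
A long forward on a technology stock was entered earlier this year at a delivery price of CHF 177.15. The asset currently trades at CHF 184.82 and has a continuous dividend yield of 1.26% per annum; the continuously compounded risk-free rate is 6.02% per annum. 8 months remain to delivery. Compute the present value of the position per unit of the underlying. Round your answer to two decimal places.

CHF 13.09

Current fair forward for the remaining 8 months: F = S·e^((r − q)·T), (r − q) = 0.0602 − 0.0126 = 0.0476
F = 184.82 · e^(0.0476 × 8/12) = 184.82 × 1.032242 = 190.7790
Value of long forward = (F − K)·e^(−rT) = (190.7790 − 177.15) · e^(−0.0602·8/12)
= 13.6290 × 0.960661 = 13.09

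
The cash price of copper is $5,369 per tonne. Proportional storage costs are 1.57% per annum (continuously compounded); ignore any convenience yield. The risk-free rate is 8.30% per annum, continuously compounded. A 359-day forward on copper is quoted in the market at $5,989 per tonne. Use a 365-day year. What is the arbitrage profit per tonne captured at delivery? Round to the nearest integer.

Fair forward: F* = S·e^(carry·T), with carry = (r + u) = 0.0830 + 0.0157 = 0.0987
F* = 5369 · e^(0.0987 × 359/365) = 5369 · e^0.097078 = 5369 × 1.101946 = $5916.3481
Market $5989 > fair $5916.3481: forward overpriced → cash-and-carry (buy spot, short the forward).
At maturity, profit = |F_mkt − F*| = |5989 − 5916.3481| = $73 per tonne

$73 per tonne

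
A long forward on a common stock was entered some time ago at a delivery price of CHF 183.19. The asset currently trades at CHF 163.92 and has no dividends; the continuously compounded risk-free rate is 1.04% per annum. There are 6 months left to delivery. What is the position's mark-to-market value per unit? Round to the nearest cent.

Current fair forward for the remaining 6 months: F = S·e^(r·T), r = 0.0104
F = 163.92 · e^(0.0104 × 6/12) = 163.92 × 1.005214 = 164.7747
Value of long forward = (F − K)·e^(−rT) = (164.7747 − 183.19) · e^(−0.0104·6/12)
= -18.4153 × 0.994813 = -18.32

-CHF 18.32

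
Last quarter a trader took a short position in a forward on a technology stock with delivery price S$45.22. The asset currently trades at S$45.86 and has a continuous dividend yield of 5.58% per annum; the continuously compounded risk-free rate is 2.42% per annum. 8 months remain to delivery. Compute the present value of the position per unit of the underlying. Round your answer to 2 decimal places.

Current fair forward for the remaining 8 months: F = S·e^((r − q)·T), (r − q) = 0.0242 − 0.0558 = -0.0316
F = 45.86 · e^(-0.0316 × 8/12) = 45.86 × 0.979154 = 44.9040
Value of long forward = (F − K)·e^(−rT) = (44.9040 − 45.22) · e^(−0.0242·8/12)
= -0.3160 × 0.983996 = -0.31
Short position value = −(long value) = S$0.31

S$0.31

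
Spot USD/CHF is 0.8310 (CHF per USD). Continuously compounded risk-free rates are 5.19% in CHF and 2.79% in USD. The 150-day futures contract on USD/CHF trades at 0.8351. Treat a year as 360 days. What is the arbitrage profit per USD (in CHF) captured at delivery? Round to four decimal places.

Fair futures: F* = S·e^(carry·T), with carry = (r_CHF − r_USD) = 0.0519 − 0.0279 = 0.0240
F* = 0.8310 · e^(0.0240 × 150/360) = 0.8310 · e^0.010000 = 0.8310 × 1.010050 = 0.8394
Market 0.8351 < fair 0.8394: forward underpriced → reverse cash-and-carry (short spot, go long the forward).
At maturity, profit = |F_mkt − F*| = |0.8351 − 0.8394| = 0.0043 per USD (in CHF)

0.0043 per USD (in CHF)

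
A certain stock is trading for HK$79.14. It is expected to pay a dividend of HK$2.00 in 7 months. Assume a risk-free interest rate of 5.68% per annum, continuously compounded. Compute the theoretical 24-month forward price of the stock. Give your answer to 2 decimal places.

PV(dividends) I = 2.00·e^(−0.0568·7/12)
I = 1.9348
F = (S − I)·e^(rT) = (79.14 − 1.9348) · e^(0.0568·24/12)
= 77.2052 · e^0.113600 = 77.2052 × 1.120304 = HK$86.49

HK$86.49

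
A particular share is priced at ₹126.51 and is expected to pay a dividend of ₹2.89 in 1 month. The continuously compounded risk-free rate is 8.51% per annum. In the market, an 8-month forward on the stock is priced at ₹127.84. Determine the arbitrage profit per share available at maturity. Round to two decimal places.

PV(dividends) I = 2.89·e^(−0.0851·1/12) = 2.8696
Fair forward F* = (S − I)·e^(rT) = (126.51 − 2.8696)·e^0.056733 = 123.6404 × 1.058373 = 130.8577
Market ₹127.84 < fair 130.8577: forward underpriced → reverse cash-and-carry (short the stock, invest proceeds at r, pay the dividends, go long the forward).
Profit at T = |F_mkt − F*| = |127.84 − 130.8577| = ₹3.02 per share

₹3.02 per share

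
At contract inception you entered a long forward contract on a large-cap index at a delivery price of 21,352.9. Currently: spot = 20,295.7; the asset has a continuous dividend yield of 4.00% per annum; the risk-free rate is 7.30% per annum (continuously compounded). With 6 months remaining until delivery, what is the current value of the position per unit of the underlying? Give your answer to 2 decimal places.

-693.75

Current fair forward for the remaining 6 months: F = S·e^((r − q)·T), (r − q) = 0.0730 − 0.0400 = 0.0330
F = 20295.7 · e^(0.0330 × 6/12) = 20295.7 × 1.01663688 = 20633.3571
Value of long forward = (F − K)·e^(−rT) = (20633.3571 − 21352.9) · e^(−0.0730·6/12)
= -719.5429 × 0.96415809 = -693.75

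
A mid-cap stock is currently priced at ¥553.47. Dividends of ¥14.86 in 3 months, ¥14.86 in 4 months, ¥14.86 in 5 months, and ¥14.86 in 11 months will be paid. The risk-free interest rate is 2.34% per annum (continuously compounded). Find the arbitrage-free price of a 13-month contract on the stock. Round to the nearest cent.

PV(dividends) I = 14.86·e^(−0.0234·3/12) + 14.86·e^(−0.0234·4/12) + 14.86·e^(−0.0234·5/12) + 14.86·e^(−0.0234·11/12)
I = 14.7733 + 14.7445 + 14.7158 + 14.5446 = 58.7782
F = (S − I)·e^(rT) = (553.47 − 58.7782) · e^(0.0234·13/12)
= 494.6918 · e^0.025350 = 494.6918 × 1.025674 = ¥507.39

¥507.39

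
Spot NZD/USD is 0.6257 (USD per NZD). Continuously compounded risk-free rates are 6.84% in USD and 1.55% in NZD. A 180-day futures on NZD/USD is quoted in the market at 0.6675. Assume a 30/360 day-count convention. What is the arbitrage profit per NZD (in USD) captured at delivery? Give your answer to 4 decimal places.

Fair futures: F* = S·e^(carry·T), with carry = (r_USD − r_NZD) = 0.0684 − 0.0155 = 0.0529
F* = 0.6257 · e^(0.0529 × 180/360) = 0.6257 · e^0.026450 = 0.6257 × 1.026803 = 0.6425
Market 0.6675 > fair 0.6425: forward overpriced → cash-and-carry (buy spot, short the forward).
At maturity, profit = |F_mkt − F*| = |0.6675 − 0.6425| = 0.0250 per NZD (in USD)

0.0250 per NZD (in USD)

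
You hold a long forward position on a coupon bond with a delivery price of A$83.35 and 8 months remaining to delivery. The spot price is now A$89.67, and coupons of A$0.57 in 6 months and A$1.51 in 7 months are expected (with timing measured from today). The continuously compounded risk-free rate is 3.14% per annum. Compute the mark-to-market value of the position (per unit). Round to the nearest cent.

A$6.00

PV(remaining coupons) I = 0.57·e^(−0.0314·6/12) + 1.51·e^(−0.0314·7/12) = 2.0437
Current forward F = (S − I)·e^(rT) = (89.67 − 2.0437)·e^(0.0314·8/12) = 87.6263 × 1.021154 = 89.4799
Value (long) = (F − K)·e^(−rT) = (89.4799 − 83.35) × 0.979284 = 6.0029
Value = A$6.00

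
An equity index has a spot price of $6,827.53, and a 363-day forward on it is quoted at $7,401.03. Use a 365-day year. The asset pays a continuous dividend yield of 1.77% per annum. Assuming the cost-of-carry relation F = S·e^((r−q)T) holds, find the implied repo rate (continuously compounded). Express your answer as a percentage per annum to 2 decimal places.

9.88%

From F = S·e^((r−q)T): (r − q) = ln(F/S)/T
ln(7401.03/6827.53) = ln(1.083998) = 0.080656
(r − q) = 0.080656 / (363/365) = 0.081100
r = ln(F/S)/T + q = 0.081100 + 0.0177 = 0.098800
r = 9.88%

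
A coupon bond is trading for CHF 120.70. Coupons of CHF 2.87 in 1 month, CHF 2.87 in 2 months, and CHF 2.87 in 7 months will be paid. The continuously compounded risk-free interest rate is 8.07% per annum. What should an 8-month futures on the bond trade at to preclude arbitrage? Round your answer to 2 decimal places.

PV(coupons) I = 2.87·e^(−0.0807·1/12) + 2.87·e^(−0.0807·2/12) + 2.87·e^(−0.0807·7/12)
I = 2.8508 + 2.8317 + 2.7380 = 8.4205
F = (S − I)·e^(rT) = (120.70 − 8.4205) · e^(0.0807·8/12)
= 112.2795 · e^0.053800 = 112.2795 × 1.055274 = CHF 118.49

CHF 118.49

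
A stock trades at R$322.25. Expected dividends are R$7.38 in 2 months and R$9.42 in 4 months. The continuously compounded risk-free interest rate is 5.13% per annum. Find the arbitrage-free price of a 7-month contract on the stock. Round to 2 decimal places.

PV(dividends) I = 7.38·e^(−0.0513·2/12) + 9.42·e^(−0.0513·4/12)
I = 7.3172 + 9.2603 = 16.5775
F = (S − I)·e^(rT) = (322.25 − 16.5775) · e^(0.0513·7/12)
= 305.6725 · e^0.029925 = 305.6725 × 1.030377 = R$314.96

R$314.96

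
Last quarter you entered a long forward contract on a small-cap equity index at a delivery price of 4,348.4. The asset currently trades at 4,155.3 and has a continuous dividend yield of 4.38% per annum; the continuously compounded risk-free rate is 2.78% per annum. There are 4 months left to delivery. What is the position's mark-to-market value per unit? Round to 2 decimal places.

-213.22

Current fair forward for the remaining 4 months: F = S·e^((r − q)·T), (r − q) = 0.0278 − 0.0438 = -0.0160
F = 4155.3 · e^(-0.0160 × 4/12) = 4155.3 × 0.99468086 = 4133.1974
Value of long forward = (F − K)·e^(−rT) = (4133.1974 − 4348.4) · e^(−0.0278·4/12)
= -215.2026 × 0.99077614 = -213.22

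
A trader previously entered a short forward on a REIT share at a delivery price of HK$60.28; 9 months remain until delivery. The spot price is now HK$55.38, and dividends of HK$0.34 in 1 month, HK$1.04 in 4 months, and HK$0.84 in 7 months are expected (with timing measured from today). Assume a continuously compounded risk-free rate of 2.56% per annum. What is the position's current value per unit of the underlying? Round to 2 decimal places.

HK$5.95

PV(remaining dividends) I = 0.34·e^(−0.0256·1/12) + 1.04·e^(−0.0256·4/12) + 0.84·e^(−0.0256·7/12) = 2.1980
Current forward F = (S − I)·e^(rT) = (55.38 − 2.1980)·e^(0.0256·9/12) = 53.1820 × 1.019386 = 54.2130
Value (long) = (F − K)·e^(−rT) = (54.2130 − 60.28) × 0.980983 = -5.9516
Short position value = −(long value) = HK$5.95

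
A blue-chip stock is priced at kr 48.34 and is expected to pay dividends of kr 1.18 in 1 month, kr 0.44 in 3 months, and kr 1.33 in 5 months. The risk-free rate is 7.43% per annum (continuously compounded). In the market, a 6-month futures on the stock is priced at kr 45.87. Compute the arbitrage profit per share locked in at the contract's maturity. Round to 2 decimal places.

PV(dividends) I = 1.18·e^(−0.0743·1/12) + 0.44·e^(−0.0743·3/12) + 1.33·e^(−0.0743·5/12) = 2.8941
Fair futures F* = (S − I)·e^(rT) = (48.34 − 2.8941)·e^0.037150 = 45.4459 × 1.037849 = 47.1660
Market kr 45.87 < fair 47.1660: forward underpriced → reverse cash-and-carry (short the stock, invest proceeds at r, pay the dividends, go long the forward).
Profit at T = |F_mkt − F*| = |45.87 − 47.1660| = kr 1.30 per share

kr 1.30 per share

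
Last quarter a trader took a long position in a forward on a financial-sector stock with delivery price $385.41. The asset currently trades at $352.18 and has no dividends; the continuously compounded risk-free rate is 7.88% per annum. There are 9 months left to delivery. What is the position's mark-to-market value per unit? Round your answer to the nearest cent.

-$11.11

Current fair forward for the remaining 9 months: F = S·e^(r·T), r = 0.0788
F = 352.18 · e^(0.0788 × 9/12) = 352.18 × 1.060881 = 373.6211
Value of long forward = (F − K)·e^(−rT) = (373.6211 − 385.41) · e^(−0.0788·9/12)
= -11.7889 × 0.942613 = -11.11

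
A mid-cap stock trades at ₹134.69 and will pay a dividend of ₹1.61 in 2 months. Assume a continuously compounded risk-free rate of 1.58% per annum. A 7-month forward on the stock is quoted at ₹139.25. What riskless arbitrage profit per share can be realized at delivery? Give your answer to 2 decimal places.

₹4.93 per share

PV(dividends) I = 1.61·e^(−0.0158·2/12) = 1.6058
Fair forward F* = (S − I)·e^(rT) = (134.69 − 1.6058)·e^0.009217 = 133.0842 × 1.009260 = 134.3166
Market ₹139.25 > fair 134.3166: forward overpriced → cash-and-carry (borrow at r, buy the stock and collect the dividends, short the forward).
Profit at T = |F_mkt − F*| = |139.25 − 134.3166| = ₹4.93 per share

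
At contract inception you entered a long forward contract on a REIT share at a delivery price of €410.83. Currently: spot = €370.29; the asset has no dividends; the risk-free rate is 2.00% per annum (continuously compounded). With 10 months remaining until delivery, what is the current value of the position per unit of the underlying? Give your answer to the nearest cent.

Current fair forward for the remaining 10 months: F = S·e^(r·T), r = 0.0200
F = 370.29 · e^(0.0200 × 10/12) = 370.29 × 1.016806 = 376.5131
Value of long forward = (F − K)·e^(−rT) = (376.5131 − 410.83) · e^(−0.0200·10/12)
= -34.3169 × 0.983471 = -33.75

-€33.75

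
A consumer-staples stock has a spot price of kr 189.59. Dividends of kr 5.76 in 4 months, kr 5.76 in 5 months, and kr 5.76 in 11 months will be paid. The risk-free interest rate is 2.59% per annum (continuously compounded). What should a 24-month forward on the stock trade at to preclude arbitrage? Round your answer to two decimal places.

PV(dividends) I = 5.76·e^(−0.0259·4/12) + 5.76·e^(−0.0259·5/12) + 5.76·e^(−0.0259·11/12)
I = 5.7105 + 5.6982 + 5.6249 = 17.0336
F = (S − I)·e^(rT) = (189.59 − 17.0336) · e^(0.0259·24/12)
= 172.5564 · e^0.051800 = 172.5564 × 1.053165 = kr 181.73

kr 181.73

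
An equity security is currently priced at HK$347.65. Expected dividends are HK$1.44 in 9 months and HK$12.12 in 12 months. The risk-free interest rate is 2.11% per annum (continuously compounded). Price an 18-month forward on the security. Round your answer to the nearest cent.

PV(dividends) I = 1.44·e^(−0.0211·9/12) + 12.12·e^(−0.0211·12/12)
I = 1.4174 + 11.8669 = 13.2843
F = (S − I)·e^(rT) = (347.65 − 13.2843) · e^(0.0211·18/12)
= 334.3657 · e^0.031650 = 334.3657 × 1.032156 = HK$345.12

HK$345.12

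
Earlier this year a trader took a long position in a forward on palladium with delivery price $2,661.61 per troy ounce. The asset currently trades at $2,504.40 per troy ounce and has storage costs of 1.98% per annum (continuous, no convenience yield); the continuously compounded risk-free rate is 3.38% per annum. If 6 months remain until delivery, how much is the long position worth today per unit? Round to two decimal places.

-$87.69 per troy ounce

Current fair forward for the remaining 6 months: F = S·e^((r + u)·T), (r + u) = 0.0338 + 0.0198 = 0.0536
F = 2504.40 · e^(0.0536 × 6/12) = 2504.40 × 1.02716235 = 2572.4254
Value of long forward = (F − K)·e^(−rT) = (2572.4254 − 2661.61) · e^(−0.0338·6/12)
= -89.1846 × 0.98324200 = -87.69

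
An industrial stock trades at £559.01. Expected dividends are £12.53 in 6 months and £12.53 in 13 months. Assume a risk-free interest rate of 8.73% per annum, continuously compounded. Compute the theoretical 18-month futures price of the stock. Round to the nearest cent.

PV(dividends) I = 12.53·e^(−0.0873·6/12) + 12.53·e^(−0.0873·13/12)
I = 11.9948 + 11.3993 = 23.3941
F = (S − I)·e^(rT) = (559.01 − 23.3941) · e^(0.0873·18/12)
= 535.6159 · e^0.130950 = 535.6159 × 1.139911 = £610.55

£610.55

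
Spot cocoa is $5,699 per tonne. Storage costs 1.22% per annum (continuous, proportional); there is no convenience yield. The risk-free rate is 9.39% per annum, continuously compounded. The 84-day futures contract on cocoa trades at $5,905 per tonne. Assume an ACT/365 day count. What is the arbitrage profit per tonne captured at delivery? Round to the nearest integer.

Fair futures: F* = S·e^(carry·T), with carry = (r + u) = 0.0939 + 0.0122 = 0.1061
F* = 5699 · e^(0.1061 × 84/365) = 5699 · e^0.024418 = 5699 × 1.024719 = $5839.8736
Market $5905 > fair $5839.8736: forward overpriced → cash-and-carry (buy spot, short the forward).
At maturity, profit = |F_mkt − F*| = |5905 − 5839.8736| = $65 per tonne

$65 per tonne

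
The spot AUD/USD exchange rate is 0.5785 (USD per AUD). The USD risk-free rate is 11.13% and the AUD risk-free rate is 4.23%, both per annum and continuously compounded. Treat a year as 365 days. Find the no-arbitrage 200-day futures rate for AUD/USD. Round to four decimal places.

0.6008

F = S·e^((r_USD − r_AUD)T) = 0.5785 · e^((0.1113 − 0.0423) × 200/365)
= 0.5785 · e^0.037808 = 0.5785 × 1.038532
F = 0.6008 USD per AUD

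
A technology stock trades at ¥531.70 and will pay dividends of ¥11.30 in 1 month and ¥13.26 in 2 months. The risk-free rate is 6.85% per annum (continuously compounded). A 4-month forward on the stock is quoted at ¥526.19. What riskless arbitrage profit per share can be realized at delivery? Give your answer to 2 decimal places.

¥7.12 per share

PV(dividends) I = 11.30·e^(−0.0685·1/12) + 13.26·e^(−0.0685·2/12) = 24.3452
Fair forward F* = (S − I)·e^(rT) = (531.70 − 24.3452)·e^0.022833 = 507.3548 × 1.023096 = 519.0727
Market ¥526.19 > fair 519.0727: forward overpriced → cash-and-carry (borrow at r, buy the stock and collect the dividends, short the forward).
Profit at T = |F_mkt − F*| = |526.19 − 519.0727| = ¥7.12 per share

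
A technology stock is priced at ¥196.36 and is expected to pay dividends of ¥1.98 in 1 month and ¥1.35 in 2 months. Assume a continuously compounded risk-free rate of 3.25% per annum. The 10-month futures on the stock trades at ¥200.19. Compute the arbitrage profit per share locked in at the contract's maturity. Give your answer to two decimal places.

PV(dividends) I = 1.98·e^(−0.0325·1/12) + 1.35·e^(−0.0325·2/12) = 3.3174
Fair futures F* = (S − I)·e^(rT) = (196.36 − 3.3174)·e^0.027083 = 193.0426 × 1.027453 = 198.3422
Market ¥200.19 > fair 198.3422: forward overpriced → cash-and-carry (borrow at r, buy the stock and collect the dividends, short the forward).
Profit at T = |F_mkt − F*| = |200.19 − 198.3422| = ¥1.85 per share

¥1.85 per share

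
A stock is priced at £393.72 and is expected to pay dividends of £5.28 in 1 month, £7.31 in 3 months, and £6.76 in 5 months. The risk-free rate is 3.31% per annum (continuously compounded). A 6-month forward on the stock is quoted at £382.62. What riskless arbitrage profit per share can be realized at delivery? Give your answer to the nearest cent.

£1.83 per share

PV(dividends) I = 5.28·e^(−0.0331·1/12) + 7.31·e^(−0.0331·3/12) + 6.76·e^(−0.0331·5/12) = 19.1826
Fair forward F* = (S − I)·e^(rT) = (393.72 − 19.1826)·e^0.016550 = 374.5374 × 1.016688 = 380.7877
Market £382.62 > fair 380.7877: forward overpriced → cash-and-carry (borrow at r, buy the stock and collect the dividends, short the forward).
Profit at T = |F_mkt − F*| = |382.62 − 380.7877| = £1.83 per share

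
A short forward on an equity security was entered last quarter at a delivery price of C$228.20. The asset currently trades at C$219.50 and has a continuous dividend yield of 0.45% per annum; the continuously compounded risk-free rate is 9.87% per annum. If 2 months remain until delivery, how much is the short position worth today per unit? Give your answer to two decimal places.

C$5.14

Current fair forward for the remaining 2 months: F = S·e^((r − q)·T), (r − q) = 0.0987 − 0.0045 = 0.0942
F = 219.50 · e^(0.0942 × 2/12) = 219.50 × 1.015824 = 222.9734
Value of long forward = (F − K)·e^(−rT) = (222.9734 − 228.20) · e^(−0.0987·2/12)
= -5.2266 × 0.983685 = -5.14
Short position value = −(long value) = C$5.14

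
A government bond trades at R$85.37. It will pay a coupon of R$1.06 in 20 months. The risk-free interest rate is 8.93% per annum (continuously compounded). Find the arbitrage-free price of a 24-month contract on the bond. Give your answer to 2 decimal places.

PV(coupons) I = 1.06·e^(−0.0893·20/12)
I = 0.9134
F = (S − I)·e^(rT) = (85.37 − 0.9134) · e^(0.0893·24/12)
= 84.4566 · e^0.178600 = 84.4566 × 1.195542 = R$100.97

R$100.97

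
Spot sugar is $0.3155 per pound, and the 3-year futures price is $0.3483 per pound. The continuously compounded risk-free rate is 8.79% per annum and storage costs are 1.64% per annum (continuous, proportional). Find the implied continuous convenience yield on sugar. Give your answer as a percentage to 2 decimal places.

F = S·e^((r+u−y)T) ⇒ (r+u−y) = ln(F/S)/T
ln(0.3483/0.3155) = 0.098905; /T ⇒ 0.032968
y = r + u − ln(F/S)/T = 0.0879 + 0.0164 − 0.032968 = 0.071332
y = 7.13%

7.13%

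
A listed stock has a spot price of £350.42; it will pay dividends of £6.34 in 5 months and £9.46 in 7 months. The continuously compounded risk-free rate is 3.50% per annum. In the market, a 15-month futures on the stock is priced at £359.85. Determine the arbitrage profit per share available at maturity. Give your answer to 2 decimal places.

PV(dividends) I = 6.34·e^(−0.0350·5/12) + 9.46·e^(−0.0350·7/12) = 15.5170
Fair futures F* = (S − I)·e^(rT) = (350.42 − 15.5170)·e^0.043750 = 334.9030 × 1.044721 = 349.8802
Market £359.85 > fair 349.8802: forward overpriced → cash-and-carry (borrow at r, buy the stock and collect the dividends, short the forward).
Profit at T = |F_mkt − F*| = |359.85 − 349.8802| = £9.97 per share

£9.97 per share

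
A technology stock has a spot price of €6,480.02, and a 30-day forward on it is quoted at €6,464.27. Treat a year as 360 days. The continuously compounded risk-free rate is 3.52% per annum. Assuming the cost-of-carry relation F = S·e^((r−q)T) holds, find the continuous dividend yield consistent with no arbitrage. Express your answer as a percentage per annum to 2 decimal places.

From F = S·e^((r−q)T): (r − q) = ln(F/S)/T
ln(6464.27/6480.02) = ln(0.997569) = -0.002434
(r − q) = -0.002434 / (30/360) = -0.029208
q = r − ln(F/S)/T = 0.0352 + 0.029208 = 0.064408
q = 6.44%

6.44%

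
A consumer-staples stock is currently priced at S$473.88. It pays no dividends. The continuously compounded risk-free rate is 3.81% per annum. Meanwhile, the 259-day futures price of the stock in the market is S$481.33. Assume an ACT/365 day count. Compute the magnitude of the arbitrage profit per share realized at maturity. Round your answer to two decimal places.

S$5.54 per share

Fair futures: F* = S·e^(carry·T), with carry = r = 0.0381
F* = 473.88 · e^(0.0381 × 259/365) = 473.88 · e^0.027035 = 473.88 × 1.027404 = S$486.8662
Market S$481.33 < fair S$486.8662: forward underpriced → reverse cash-and-carry (short spot, go long the forward).
At maturity, profit = |F_mkt − F*| = |481.33 − 486.8662| = S$5.54 per share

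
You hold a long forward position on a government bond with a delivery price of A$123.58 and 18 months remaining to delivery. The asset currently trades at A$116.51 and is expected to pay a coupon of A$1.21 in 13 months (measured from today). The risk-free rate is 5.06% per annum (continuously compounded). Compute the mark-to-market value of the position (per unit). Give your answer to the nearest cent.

PV(remaining coupons) I = 1.21·e^(−0.0506·13/12) = 1.1455
Current forward F = (S − I)·e^(rT) = (116.51 − 1.1455)·e^(0.0506·18/12) = 115.3645 × 1.078855 = 124.4616
Value (long) = (F − K)·e^(−rT) = (124.4616 − 123.58) × 0.926909 = 0.8172
Value = A$0.82

A$0.82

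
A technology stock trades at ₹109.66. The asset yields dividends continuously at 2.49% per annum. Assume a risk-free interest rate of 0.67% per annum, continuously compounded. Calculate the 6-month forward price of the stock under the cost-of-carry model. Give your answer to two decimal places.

₹108.67

F = S·e^((r − q)T) = 109.66 · e^((0.0067 − 0.0249) × 6/12)
= 109.66 · e^-0.009100 = 109.66 × 0.990941
F = ₹108.67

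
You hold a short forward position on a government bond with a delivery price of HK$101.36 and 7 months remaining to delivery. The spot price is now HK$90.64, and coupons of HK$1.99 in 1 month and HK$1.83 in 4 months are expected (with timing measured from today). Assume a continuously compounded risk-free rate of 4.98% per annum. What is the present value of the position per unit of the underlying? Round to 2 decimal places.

PV(remaining coupons) I = 1.99·e^(−0.0498·1/12) + 1.83·e^(−0.0498·4/12) = 3.7816
Current forward F = (S − I)·e^(rT) = (90.64 − 3.7816)·e^(0.0498·7/12) = 86.8584 × 1.029476 = 89.4186
Value (long) = (F − K)·e^(−rT) = (89.4186 − 101.36) × 0.971368 = -11.5995
Short position value = −(long value) = HK$11.60

HK$11.60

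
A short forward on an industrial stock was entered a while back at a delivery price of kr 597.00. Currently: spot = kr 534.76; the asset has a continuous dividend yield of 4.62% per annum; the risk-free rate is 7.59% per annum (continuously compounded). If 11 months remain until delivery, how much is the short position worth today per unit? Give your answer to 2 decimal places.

Current fair forward for the remaining 11 months: F = S·e^((r − q)·T), (r − q) = 0.0759 − 0.0462 = 0.0297
F = 534.76 · e^(0.0297 × 11/12) = 534.76 × 1.027599 = 549.5188
Value of long forward = (F − K)·e^(−rT) = (549.5188 − 597.00) · e^(−0.0759·11/12)
= -47.4812 × 0.932790 = -44.29
Short position value = −(long value) = kr 44.29

kr 44.29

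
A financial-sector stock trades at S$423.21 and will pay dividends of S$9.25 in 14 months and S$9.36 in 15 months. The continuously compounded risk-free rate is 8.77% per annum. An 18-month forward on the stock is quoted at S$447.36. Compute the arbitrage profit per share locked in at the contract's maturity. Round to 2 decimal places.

PV(dividends) I = 9.25·e^(−0.0877·14/12) + 9.36·e^(−0.0877·15/12) = 16.7385
Fair forward F* = (S − I)·e^(rT) = (423.21 − 16.7385)·e^0.131550 = 406.4715 × 1.140595 = 463.6194
Market S$447.36 < fair 463.6194: forward underpriced → reverse cash-and-carry (short the stock, invest proceeds at r, pay the dividends, go long the forward).
Profit at T = |F_mkt − F*| = |447.36 − 463.6194| = S$16.26 per share

S$16.26 per share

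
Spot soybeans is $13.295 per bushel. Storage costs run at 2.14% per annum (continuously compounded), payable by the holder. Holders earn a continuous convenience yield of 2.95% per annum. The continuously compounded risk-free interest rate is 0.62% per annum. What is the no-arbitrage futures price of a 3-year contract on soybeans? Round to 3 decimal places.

Net carry = r + u − y = 0.0062 + 0.0214 − 0.0295 = -0.0019
F = S·e^((r+u−y)T) = 13.295 · e^(-0.0019 × 3) = 13.295 · e^-0.005700
= 13.295 × 0.994316 = $13.219 per bushel

$13.219 per bushel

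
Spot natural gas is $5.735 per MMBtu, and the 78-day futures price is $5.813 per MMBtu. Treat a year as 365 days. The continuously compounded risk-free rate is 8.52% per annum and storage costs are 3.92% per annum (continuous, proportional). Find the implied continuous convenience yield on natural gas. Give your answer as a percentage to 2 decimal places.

F = S·e^((r+u−y)T) ⇒ (r+u−y) = ln(F/S)/T
ln(5.813/5.735) = 0.013509; /T ⇒ 0.063215
y = r + u − ln(F/S)/T = 0.0852 + 0.0392 − 0.063215 = 0.061185
y = 6.12%

6.12%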